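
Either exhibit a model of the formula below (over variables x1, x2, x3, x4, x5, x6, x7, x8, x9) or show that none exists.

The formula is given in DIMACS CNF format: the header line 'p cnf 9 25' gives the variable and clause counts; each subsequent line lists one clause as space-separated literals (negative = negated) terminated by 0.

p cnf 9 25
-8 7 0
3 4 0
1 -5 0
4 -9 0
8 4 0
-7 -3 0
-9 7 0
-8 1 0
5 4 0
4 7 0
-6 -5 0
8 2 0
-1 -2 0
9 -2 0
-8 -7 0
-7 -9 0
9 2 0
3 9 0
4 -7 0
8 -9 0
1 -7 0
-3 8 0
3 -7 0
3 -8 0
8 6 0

Suppose x8 = False.
(x4) alone gives x4 = True.
(x2) alone gives x2 = True.
(¬x1) alone gives x1 = False.
(¬x5) alone gives x5 = False.
(x9) alone gives x9 = True.
But (¬x9) is also a unit clause — contradiction.
Undo x8 and try x8 = True.
(x7) alone gives x7 = True.
But (¬x7) is also a unit clause — contradiction.
Both values of x8 lead to a conflict.

UNSATISFIABLE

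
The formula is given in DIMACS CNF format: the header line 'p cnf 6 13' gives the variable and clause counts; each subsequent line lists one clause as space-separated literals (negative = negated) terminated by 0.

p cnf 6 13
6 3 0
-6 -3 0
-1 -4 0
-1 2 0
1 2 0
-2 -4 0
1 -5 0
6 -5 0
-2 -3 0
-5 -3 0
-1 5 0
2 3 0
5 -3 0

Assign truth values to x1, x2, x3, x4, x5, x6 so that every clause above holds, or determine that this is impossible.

x1 ↦ True; x2 ↦ True; x3 ↦ False; x4 ↦ False; x5 ↦ True; x6 ↦ True

Suppose x6 = True.
(¬x3) alone gives x3 = False.
(x2) alone gives x2 = True.
(¬x4) alone gives x4 = False.
Suppose x1 = True.
(x5) alone gives x5 = True.
This assignment satisfies each clause.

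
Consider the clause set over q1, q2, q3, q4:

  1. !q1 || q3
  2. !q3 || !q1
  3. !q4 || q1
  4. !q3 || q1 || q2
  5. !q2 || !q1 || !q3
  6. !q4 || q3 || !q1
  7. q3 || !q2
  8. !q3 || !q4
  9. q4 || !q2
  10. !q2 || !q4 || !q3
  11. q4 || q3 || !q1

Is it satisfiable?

Try q1 = false.
The clause (!q4) is unit, so q4 = false.
The clause (!q2) is unit, so q2 = false.
The clause (!q3) is unit, so q3 = false.
Every clause now holds.
A satisfying assignment: q1: false; q2: false; q3: false; q4: false.

Satisfiable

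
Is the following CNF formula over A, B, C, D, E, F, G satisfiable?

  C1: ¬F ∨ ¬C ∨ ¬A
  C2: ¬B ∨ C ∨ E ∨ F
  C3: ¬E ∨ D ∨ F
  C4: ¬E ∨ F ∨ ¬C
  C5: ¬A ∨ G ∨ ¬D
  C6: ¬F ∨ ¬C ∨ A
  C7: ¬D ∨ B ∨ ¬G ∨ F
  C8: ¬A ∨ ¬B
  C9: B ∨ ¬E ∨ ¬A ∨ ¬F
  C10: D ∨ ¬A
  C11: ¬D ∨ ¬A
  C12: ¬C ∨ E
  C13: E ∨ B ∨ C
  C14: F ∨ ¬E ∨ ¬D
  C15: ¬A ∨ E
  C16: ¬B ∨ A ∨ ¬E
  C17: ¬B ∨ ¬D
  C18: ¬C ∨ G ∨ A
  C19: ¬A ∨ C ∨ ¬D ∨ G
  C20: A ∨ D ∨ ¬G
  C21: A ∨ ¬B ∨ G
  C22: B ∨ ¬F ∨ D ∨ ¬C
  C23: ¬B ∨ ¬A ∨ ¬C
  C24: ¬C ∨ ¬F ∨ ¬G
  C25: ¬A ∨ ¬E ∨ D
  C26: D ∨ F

Yes, satisfiable

Try A = False.
Try F = True.
From the singleton clause (¬C), C = False.
Try E = True.
From the singleton clause (¬B), B = False.
Try D = True.
All clauses hold; G can take either value.
A satisfying assignment: A: False,  B: False,  C: False,  D: True,  E: True,  F: True,  G: True.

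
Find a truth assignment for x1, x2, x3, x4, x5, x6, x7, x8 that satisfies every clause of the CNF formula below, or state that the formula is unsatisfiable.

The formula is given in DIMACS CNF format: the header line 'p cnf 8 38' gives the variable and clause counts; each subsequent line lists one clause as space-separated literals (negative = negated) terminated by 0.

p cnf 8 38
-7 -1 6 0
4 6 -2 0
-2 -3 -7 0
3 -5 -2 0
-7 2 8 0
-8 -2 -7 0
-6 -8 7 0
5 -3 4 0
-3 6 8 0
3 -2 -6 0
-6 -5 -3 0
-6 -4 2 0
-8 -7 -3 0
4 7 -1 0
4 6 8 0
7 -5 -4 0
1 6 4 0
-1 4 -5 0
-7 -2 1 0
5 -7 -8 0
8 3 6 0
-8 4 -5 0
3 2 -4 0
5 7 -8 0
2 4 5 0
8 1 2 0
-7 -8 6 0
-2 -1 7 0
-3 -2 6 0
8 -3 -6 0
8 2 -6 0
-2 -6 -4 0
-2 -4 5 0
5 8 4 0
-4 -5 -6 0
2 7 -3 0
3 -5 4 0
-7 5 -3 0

UNSATISFIABLE

Case x7 = False:
Case x6 = False:
Case x4 = True:
(¬x5) alone gives x5 = False.
(¬x8) alone gives x8 = False.
(¬x3) alone gives x3 = False.
Now (x3) is unsatisfied and unit — conflict.
That branch fails; take x4 = False instead.
(¬x2) alone gives x2 = False.
(¬x1) alone gives x1 = False.
Now (x1) is unsatisfied and unit — conflict.
Both values of x4 lead to a conflict.
That branch fails; take x6 = True instead.
(¬x8) alone gives x8 = False.
(¬x3) alone gives x3 = False.
(¬x2) alone gives x2 = False.
Now (x2) is unsatisfied and unit — conflict.
Both values of x6 lead to a conflict.
That branch fails; take x7 = True instead.
Case x1 = False:
(¬x2) alone gives x2 = False.
(x8) alone gives x8 = True.
(¬x3) alone gives x3 = False.
(x5) alone gives x5 = True.
(x4) alone gives x4 = True.
Now (¬x4) is unsatisfied and unit — conflict.
That branch fails; take x1 = True instead.
(x6) alone gives x6 = True.
Case x2 = False:
(x8) alone gives x8 = True.
(¬x4) alone gives x4 = False.
(¬x3) alone gives x3 = False.
(¬x5) alone gives x5 = False.
Now (x5) is unsatisfied and unit — conflict.
That branch fails; take x2 = True instead.
(¬x3) alone gives x3 = False.
Now (x3) is unsatisfied and unit — conflict.
Both values of x2 lead to a conflict.
Both values of x1 lead to a conflict.
Both values of x7 lead to a conflict.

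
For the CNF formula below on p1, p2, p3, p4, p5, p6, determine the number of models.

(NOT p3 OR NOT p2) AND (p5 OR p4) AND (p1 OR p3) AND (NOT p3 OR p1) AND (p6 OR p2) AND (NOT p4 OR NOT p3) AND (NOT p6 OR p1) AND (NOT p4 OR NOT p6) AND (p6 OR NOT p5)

4

There are 2^6 = 64 truth assignments over (p1, p2, p3, p4, p5, p6).
Split on p4. With p4 = true, the clauses containing p4 are satisfied and NOT p4 drops from the rest; 1 of the 2^5 = 32 assignments to the other variables satisfy what remains.
With p4 = false, by the same count on the reduced clause set, 3 assignments work.
Total: 1 + 3 = 4.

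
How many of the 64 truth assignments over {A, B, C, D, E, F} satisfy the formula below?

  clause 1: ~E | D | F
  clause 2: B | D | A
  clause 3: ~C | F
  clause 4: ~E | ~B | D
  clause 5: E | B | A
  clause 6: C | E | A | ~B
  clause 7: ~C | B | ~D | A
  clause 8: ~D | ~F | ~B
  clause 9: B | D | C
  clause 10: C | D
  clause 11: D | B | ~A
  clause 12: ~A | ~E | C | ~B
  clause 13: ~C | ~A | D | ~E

There are 2^6 = 64 truth assignments over (A, B, C, D, E, F).
Split on E. With E = 1, the clauses containing E are satisfied and ~E drops from the rest; 6 of the 2^5 = 32 assignments to the other variables satisfy what remains.
With E = 0, by the same count on the reduced clause set, 6 assignments work.
(One model: A=F, B=F, C=F, D=T, E=T, F=F.)
Total: 6 + 6 = 12.

12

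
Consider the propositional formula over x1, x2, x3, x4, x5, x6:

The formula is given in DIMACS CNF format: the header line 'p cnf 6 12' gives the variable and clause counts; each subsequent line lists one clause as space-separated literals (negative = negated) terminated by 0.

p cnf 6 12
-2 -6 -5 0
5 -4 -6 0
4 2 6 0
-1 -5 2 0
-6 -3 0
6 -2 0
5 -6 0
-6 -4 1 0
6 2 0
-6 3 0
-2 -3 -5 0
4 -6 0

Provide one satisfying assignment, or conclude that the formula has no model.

UNSATISFIABLE

Case x6 = False:
(¬x2) alone gives x2 = False.
Now (x2) is unsatisfied and unit — conflict.
So x6 must be the other value — set x6 = True.
(¬x3) alone gives x3 = False.
Now (x3) is unsatisfied and unit — conflict.
Both values of x6 lead to a conflict.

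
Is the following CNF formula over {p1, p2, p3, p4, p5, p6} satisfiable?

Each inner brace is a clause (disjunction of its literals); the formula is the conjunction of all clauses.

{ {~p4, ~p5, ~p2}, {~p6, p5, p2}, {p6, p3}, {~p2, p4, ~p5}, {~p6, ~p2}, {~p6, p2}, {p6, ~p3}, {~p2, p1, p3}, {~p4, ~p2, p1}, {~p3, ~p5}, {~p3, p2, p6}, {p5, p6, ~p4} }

Case p6 = 1:
Unit clause (~p2) forces p2 = 0.
That conflicts with the unit clause (p2).
Backtrack on p6: now try p6 = 0.
Unit clause (p3) forces p3 = 1.
That conflicts with the unit clause (~p3).
Both values of p6 lead to a conflict.
No assignment satisfies every clause.

No, unsatisfiable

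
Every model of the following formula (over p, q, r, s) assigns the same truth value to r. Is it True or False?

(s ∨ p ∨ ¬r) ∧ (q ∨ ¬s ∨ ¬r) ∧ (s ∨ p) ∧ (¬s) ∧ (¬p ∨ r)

Suppose r = False.
(¬s) alone gives s = False.
(p) alone gives p = True.
But (¬p) is also a unit clause — contradiction.
So every satisfying assignment has r = True.

True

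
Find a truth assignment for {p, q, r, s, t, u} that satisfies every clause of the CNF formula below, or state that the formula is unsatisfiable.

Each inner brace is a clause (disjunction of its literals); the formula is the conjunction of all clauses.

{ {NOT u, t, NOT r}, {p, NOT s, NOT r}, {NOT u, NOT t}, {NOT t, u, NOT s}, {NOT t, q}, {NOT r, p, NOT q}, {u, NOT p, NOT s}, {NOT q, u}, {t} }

UNSATISFIABLE

The clause (t) is unit, so t = true.
The clause (NOT u) is unit, so u = false.
The clause (NOT s) is unit, so s = false.
The clause (q) is unit, so q = true.
That conflicts with the unit clause (NOT q).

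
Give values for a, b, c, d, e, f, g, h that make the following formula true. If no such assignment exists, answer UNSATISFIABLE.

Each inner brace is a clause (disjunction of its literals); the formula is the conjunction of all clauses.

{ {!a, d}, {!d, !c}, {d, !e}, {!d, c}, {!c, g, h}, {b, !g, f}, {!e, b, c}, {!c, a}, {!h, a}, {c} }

(c) alone gives c = true.
(!d) alone gives d = false.
(!a) alone gives a = false.
That conflicts with the unit clause (a).

UNSATISFIABLE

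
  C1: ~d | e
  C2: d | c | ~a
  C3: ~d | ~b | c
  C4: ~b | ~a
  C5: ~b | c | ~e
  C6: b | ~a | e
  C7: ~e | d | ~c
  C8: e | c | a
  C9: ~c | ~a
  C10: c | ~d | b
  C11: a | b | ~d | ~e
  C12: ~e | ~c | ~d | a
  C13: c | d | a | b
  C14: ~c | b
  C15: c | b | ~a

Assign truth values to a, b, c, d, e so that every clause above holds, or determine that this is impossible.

Suppose d = 0.
Suppose c = 1.
Unit clause (~e) forces e = 0.
Unit clause (~a) forces a = 0.
Unit clause (b) forces b = 1.
All clauses are satisfied.

a ↦ 0,  b ↦ 1,  c ↦ 1,  d ↦ 0,  e ↦ 0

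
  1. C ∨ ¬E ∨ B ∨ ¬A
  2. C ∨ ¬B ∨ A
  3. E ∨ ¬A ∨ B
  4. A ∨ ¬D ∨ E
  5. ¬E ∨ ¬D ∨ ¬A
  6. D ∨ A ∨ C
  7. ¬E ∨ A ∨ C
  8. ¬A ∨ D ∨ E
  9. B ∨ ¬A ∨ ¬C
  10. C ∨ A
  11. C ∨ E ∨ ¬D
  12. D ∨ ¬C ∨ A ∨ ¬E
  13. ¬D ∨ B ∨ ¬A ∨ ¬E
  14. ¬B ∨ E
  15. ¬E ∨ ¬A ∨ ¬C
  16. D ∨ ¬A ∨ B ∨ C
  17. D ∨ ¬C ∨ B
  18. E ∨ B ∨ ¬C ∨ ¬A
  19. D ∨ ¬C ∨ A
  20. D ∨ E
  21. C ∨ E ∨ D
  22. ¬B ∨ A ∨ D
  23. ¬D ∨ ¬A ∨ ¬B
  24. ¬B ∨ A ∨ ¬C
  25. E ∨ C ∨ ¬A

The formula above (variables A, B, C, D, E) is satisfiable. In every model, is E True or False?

True

Suppose E = False.
From the singleton clause (¬B), B = False.
From the singleton clause (¬A), A = False.
From the singleton clause (¬D), D = False.
But (D) is also a unit clause — contradiction.
So every satisfying assignment has E = True.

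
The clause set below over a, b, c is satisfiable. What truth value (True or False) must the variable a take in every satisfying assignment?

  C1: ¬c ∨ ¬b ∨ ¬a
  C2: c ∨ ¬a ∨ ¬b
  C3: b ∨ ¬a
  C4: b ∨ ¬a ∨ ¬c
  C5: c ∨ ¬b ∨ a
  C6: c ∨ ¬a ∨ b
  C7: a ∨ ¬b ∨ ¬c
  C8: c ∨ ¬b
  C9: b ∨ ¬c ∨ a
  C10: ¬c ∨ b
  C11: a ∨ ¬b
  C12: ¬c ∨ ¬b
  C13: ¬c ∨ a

False

Suppose a = True.
From the singleton clause (b), b = True.
From the singleton clause (¬c), c = False.
That conflicts with the unit clause (c).
So every satisfying assignment has a = False.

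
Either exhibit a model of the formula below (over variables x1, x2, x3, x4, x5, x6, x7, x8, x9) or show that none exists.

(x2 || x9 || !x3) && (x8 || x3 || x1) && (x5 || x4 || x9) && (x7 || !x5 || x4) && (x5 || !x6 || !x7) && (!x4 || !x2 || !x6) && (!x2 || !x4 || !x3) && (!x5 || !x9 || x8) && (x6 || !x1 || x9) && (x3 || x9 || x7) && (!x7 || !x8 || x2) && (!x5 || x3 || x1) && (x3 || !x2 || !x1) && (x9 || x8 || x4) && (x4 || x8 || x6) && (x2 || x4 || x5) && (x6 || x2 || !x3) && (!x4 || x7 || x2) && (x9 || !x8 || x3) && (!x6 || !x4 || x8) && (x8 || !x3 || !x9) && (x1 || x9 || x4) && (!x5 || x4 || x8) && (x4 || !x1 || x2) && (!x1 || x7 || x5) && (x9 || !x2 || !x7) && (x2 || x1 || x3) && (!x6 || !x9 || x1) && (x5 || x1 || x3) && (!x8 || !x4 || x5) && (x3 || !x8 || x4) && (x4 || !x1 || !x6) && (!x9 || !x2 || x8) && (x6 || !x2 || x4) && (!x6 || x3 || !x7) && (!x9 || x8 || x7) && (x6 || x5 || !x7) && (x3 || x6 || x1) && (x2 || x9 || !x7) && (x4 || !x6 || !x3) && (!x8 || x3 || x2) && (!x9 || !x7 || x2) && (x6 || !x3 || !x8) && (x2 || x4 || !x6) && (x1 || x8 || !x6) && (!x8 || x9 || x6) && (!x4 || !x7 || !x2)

Suppose x2 = true.
Suppose x4 = false.
From the singleton clause (x6), x6 = true.
From the singleton clause (!x1), x1 = false.
From the singleton clause (x9), x9 = true.
Now (!x9) is unsatisfied and unit — conflict.
So x4 must be the other value — set x4 = true.
From the singleton clause (!x6), x6 = false.
From the singleton clause (!x3), x3 = false.
From the singleton clause (!x1), x1 = false.
Now (x1) is unsatisfied and unit — conflict.
Neither x4 = true nor x4 = false works.
So x2 must be the other value — set x2 = false.
Suppose x9 = true.
From the singleton clause (!x7), x7 = false.
From the singleton clause (!x4), x4 = false.
From the singleton clause (!x5), x5 = false.
Now (x5) is unsatisfied and unit — conflict.
So x9 must be the other value — set x9 = false.
From the singleton clause (!x3), x3 = false.
From the singleton clause (x7), x7 = true.
Now (!x7) is unsatisfied and unit — conflict.
Neither x9 = true nor x9 = false works.
Neither x2 = true nor x2 = false works.

UNSATISFIABLE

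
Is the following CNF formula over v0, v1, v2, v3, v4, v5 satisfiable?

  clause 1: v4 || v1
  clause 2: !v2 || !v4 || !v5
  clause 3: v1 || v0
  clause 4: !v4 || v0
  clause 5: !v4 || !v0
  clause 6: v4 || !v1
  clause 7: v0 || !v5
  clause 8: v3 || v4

No

Try v4 = true.
From the singleton clause (v0), v0 = true.
That conflicts with the unit clause (!v0).
So v4 must be the other value — set v4 = false.
From the singleton clause (v1), v1 = true.
That conflicts with the unit clause (!v1).
Neither v4 = true nor v4 = false works.
No assignment satisfies every clause.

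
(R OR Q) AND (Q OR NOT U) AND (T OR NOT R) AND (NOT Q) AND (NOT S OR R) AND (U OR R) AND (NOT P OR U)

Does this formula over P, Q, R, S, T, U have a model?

Satisfiable

From the singleton clause (NOT Q), Q = false.
From the singleton clause (R), R = true.
From the singleton clause (NOT U), U = false.
From the singleton clause (T), T = true.
From the singleton clause (NOT P), P = false.
All clauses hold; S can take either value.
A satisfying assignment: P ↦ false; Q ↦ false; R ↦ true; S ↦ false; T ↦ true; U ↦ false.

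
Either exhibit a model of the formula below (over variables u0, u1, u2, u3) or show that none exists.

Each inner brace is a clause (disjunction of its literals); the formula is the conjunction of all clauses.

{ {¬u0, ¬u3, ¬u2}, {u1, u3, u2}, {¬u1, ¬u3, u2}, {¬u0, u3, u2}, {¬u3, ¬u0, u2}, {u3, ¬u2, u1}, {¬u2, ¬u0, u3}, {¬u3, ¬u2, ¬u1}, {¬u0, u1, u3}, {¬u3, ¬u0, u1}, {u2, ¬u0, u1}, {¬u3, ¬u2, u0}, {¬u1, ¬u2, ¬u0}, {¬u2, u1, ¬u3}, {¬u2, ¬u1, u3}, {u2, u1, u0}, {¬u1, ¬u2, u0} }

u0=False, u1=True, u2=False, u3=False

Case u0 = False:
Case u3 = False:
Case u1 = True:
The clause (¬u2) is unit, so u2 = False.
Every clause now holds.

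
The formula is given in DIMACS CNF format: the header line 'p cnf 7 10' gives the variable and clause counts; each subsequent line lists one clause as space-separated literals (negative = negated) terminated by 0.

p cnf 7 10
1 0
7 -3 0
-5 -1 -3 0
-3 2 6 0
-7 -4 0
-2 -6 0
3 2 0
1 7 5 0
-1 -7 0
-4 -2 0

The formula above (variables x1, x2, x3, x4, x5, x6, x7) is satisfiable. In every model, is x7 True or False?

False

Suppose x7 = True.
The clause (x1) is unit, so x1 = True.
Now (¬x1) is unsatisfied and unit — conflict.
So every satisfying assignment has x7 = False.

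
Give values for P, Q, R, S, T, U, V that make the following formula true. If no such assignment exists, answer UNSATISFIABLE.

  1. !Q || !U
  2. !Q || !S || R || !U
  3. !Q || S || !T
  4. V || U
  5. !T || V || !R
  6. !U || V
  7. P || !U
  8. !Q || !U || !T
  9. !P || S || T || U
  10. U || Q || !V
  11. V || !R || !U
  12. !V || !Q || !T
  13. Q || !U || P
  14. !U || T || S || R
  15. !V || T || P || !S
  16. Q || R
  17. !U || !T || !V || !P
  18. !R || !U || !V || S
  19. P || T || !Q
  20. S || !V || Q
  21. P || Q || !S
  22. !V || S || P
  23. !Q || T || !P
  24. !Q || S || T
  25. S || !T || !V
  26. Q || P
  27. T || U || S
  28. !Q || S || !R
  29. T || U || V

Branch on Q: set Q = false.
Unit clause (R) forces R = true.
Unit clause (P) forces P = true.
Branch on V: set V = true.
Unit clause (U) forces U = true.
Unit clause (!T) forces T = false.
Unit clause (S) forces S = true.
This assignment satisfies each clause.

P: true,  Q: false,  R: true,  S: true,  T: false,  U: true,  V: true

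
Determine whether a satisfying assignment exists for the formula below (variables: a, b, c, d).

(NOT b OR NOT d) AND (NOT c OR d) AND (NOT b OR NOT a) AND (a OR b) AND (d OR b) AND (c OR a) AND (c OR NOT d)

Satisfiable

Case b = false:
Unit clause (a) forces a = true.
Unit clause (d) forces d = true.
Unit clause (c) forces c = true.
This assignment satisfies each clause.
A satisfying assignment: a: true; b: false; c: true; d: true.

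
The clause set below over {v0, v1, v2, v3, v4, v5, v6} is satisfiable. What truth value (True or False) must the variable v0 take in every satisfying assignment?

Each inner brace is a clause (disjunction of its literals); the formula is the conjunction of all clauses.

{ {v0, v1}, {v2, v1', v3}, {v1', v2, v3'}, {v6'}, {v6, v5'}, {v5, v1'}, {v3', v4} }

Suppose v0 = 0.
(v1) alone gives v1 = 1.
(v6') alone gives v6 = 0.
(v5') alone gives v5 = 0.
That conflicts with the unit clause (v5).
So every satisfying assignment has v0 = True.

True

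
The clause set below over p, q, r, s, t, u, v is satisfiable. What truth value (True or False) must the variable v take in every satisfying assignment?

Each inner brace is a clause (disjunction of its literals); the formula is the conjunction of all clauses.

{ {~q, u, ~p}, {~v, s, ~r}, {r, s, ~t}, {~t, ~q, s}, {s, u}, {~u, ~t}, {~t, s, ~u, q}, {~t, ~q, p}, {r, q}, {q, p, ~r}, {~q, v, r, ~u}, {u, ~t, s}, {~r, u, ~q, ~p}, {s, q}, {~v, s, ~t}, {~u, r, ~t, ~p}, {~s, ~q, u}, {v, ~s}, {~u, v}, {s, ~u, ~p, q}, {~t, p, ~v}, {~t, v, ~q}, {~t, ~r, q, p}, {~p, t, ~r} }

True

Suppose v = 0.
(~s) alone gives s = 0.
(u) alone gives u = 1.
That conflicts with the unit clause (~u).
So every satisfying assignment has v = True.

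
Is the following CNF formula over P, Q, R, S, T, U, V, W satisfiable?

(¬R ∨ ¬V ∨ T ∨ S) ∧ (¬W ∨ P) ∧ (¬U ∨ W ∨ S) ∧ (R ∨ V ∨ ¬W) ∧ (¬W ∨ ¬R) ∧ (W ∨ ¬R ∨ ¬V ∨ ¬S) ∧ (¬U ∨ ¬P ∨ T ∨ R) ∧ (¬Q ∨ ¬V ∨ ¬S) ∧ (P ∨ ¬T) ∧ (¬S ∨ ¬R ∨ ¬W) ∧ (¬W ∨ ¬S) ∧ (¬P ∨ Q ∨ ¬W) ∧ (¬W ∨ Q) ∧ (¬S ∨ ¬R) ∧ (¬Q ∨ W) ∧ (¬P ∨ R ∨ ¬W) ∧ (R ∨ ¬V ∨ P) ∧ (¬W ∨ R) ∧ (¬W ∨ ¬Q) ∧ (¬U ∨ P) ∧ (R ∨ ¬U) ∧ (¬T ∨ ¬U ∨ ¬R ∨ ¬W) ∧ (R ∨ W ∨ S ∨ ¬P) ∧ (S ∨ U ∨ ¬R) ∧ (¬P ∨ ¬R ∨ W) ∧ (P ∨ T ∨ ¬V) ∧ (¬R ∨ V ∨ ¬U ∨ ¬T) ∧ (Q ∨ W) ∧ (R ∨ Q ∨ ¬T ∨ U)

Unsatisfiable

Case W = False:
The clause (¬Q) is unit, so Q = False.
Now (Q) is unsatisfied and unit — conflict.
So W must be the other value — set W = True.
The clause (P) is unit, so P = True.
The clause (¬R) is unit, so R = False.
Now (R) is unsatisfied and unit — conflict.
Neither W = True nor W = False works.
No assignment satisfies every clause.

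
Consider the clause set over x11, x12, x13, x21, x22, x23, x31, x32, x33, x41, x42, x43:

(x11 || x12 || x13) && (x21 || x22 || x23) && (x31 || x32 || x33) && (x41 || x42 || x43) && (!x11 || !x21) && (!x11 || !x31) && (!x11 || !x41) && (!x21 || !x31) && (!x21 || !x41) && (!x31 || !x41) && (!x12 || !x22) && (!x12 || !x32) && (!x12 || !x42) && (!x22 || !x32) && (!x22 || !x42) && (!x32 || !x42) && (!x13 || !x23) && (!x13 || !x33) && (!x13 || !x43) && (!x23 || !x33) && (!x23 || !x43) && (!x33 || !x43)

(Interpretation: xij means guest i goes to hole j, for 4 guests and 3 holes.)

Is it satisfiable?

Suppose x11 = false.
Suppose x12 = true.
(!x22) alone gives x22 = false.
(!x32) alone gives x32 = false.
(!x42) alone gives x42 = false.
Suppose x21 = true.
(!x31) alone gives x31 = false.
(x33) alone gives x33 = true.
(!x41) alone gives x41 = false.
(x43) alone gives x43 = true.
That conflicts with the unit clause (!x43).
Backtrack on x21: now try x21 = false.
(x23) alone gives x23 = true.
(!x13) alone gives x13 = false.
(!x33) alone gives x33 = false.
(x31) alone gives x31 = true.
(!x41) alone gives x41 = false.
(x43) alone gives x43 = true.
That conflicts with the unit clause (!x43).
Neither x21 = true nor x21 = false works.
Backtrack on x12: now try x12 = false.
(x13) alone gives x13 = true.
(!x23) alone gives x23 = false.
(!x33) alone gives x33 = false.
(!x43) alone gives x43 = false.
Suppose x21 = true.
(!x31) alone gives x31 = false.
(x32) alone gives x32 = true.
(!x41) alone gives x41 = false.
(x42) alone gives x42 = true.
That conflicts with the unit clause (!x42).
Backtrack on x21: now try x21 = false.
(x22) alone gives x22 = true.
(!x32) alone gives x32 = false.
(x31) alone gives x31 = true.
(!x41) alone gives x41 = false.
(x42) alone gives x42 = true.
That conflicts with the unit clause (!x42).
Neither x21 = true nor x21 = false works.
Neither x12 = true nor x12 = false works.
Backtrack on x11: now try x11 = true.
(!x21) alone gives x21 = false.
(!x31) alone gives x31 = false.
(!x41) alone gives x41 = false.
Suppose x22 = true.
(!x12) alone gives x12 = false.
(!x32) alone gives x32 = false.
(x33) alone gives x33 = true.
(!x42) alone gives x42 = false.
(x43) alone gives x43 = true.
That conflicts with the unit clause (!x43).
Backtrack on x22: now try x22 = false.
(x23) alone gives x23 = true.
(!x13) alone gives x13 = false.
(!x33) alone gives x33 = false.
(x32) alone gives x32 = true.
(!x12) alone gives x12 = false.
(!x42) alone gives x42 = false.
(x43) alone gives x43 = true.
That conflicts with the unit clause (!x43).
Neither x22 = true nor x22 = false works.
Neither x11 = true nor x11 = false works.
No assignment satisfies every clause.

Unsatisfiable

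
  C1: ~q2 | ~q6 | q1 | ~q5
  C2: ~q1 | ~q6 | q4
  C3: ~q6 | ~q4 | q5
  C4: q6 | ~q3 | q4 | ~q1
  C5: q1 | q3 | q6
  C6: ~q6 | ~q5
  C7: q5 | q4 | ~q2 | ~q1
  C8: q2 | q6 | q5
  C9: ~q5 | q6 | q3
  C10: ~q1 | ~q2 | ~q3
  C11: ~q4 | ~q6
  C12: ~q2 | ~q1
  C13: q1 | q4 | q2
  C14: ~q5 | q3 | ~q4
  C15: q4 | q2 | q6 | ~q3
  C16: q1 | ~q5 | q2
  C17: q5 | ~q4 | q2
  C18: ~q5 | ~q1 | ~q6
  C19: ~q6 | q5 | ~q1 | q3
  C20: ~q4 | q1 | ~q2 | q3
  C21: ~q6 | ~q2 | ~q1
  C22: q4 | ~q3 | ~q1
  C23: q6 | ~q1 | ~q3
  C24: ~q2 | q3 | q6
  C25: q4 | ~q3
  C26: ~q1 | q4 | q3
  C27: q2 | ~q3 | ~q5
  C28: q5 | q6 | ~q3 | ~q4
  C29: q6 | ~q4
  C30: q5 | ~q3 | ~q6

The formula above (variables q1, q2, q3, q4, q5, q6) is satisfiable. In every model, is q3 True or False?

False

Suppose q3 = 1.
From the singleton clause (q4), q4 = 1.
From the singleton clause (~q6), q6 = 0.
That conflicts with the unit clause (q6).
So every satisfying assignment has q3 = False.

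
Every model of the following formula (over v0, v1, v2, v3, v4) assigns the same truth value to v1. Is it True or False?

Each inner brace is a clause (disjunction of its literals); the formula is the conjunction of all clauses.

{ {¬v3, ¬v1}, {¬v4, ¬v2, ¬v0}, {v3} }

False

Suppose v1 = True.
Unit clause (¬v3) forces v3 = False.
But (v3) is also a unit clause — contradiction.
So every satisfying assignment has v1 = False.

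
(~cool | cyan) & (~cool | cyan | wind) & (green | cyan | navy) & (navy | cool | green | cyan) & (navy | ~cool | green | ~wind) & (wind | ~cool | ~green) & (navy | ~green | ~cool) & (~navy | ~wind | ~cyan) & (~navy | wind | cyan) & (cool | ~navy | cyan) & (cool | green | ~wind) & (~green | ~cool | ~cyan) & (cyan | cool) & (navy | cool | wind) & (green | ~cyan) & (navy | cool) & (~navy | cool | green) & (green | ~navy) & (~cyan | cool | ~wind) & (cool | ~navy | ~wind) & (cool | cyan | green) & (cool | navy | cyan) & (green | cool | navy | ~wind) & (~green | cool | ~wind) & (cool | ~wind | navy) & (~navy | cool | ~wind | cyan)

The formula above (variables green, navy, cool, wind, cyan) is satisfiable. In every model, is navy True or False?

True

Suppose navy = 0.
Unit clause (cool) forces cool = 1.
Unit clause (cyan) forces cyan = 1.
Unit clause (~green) forces green = 0.
That conflicts with the unit clause (green).
So every satisfying assignment has navy = True.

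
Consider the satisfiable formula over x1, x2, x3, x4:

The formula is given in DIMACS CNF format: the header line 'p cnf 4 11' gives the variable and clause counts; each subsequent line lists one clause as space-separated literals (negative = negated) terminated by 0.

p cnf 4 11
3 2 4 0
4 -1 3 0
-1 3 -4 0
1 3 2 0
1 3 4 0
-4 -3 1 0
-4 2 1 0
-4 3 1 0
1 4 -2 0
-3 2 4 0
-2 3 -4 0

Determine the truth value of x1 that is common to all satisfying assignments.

True

Suppose x1 = False.
Branch on x3: set x3 = True.
From the singleton clause (¬x4), x4 = False.
From the singleton clause (¬x2), x2 = False.
But (x2) is also a unit clause — contradiction.
That branch fails; take x3 = False instead.
From the singleton clause (x2), x2 = True.
From the singleton clause (x4), x4 = True.
But (¬x4) is also a unit clause — contradiction.
Either choice for x3 ends in contradiction.
So every satisfying assignment has x1 = True.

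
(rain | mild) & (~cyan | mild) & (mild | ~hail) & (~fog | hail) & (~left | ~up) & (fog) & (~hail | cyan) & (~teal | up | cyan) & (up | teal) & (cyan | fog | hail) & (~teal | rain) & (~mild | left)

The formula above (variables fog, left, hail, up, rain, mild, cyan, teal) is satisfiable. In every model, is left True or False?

True

Suppose left = 0.
Unit clause (fog) forces fog = 1.
Unit clause (hail) forces hail = 1.
Unit clause (mild) forces mild = 1.
But (~mild) is also a unit clause — contradiction.
So every satisfying assignment has left = True.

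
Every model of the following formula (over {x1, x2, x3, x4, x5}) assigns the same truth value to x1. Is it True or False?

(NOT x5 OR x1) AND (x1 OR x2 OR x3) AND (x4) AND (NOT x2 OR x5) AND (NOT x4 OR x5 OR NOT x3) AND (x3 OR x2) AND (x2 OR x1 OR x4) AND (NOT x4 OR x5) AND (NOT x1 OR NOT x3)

Suppose x1 = false.
Unit clause (NOT x5) forces x5 = false.
Unit clause (x4) forces x4 = true.
But (NOT x4) is also a unit clause — contradiction.
So every satisfying assignment has x1 = True.

True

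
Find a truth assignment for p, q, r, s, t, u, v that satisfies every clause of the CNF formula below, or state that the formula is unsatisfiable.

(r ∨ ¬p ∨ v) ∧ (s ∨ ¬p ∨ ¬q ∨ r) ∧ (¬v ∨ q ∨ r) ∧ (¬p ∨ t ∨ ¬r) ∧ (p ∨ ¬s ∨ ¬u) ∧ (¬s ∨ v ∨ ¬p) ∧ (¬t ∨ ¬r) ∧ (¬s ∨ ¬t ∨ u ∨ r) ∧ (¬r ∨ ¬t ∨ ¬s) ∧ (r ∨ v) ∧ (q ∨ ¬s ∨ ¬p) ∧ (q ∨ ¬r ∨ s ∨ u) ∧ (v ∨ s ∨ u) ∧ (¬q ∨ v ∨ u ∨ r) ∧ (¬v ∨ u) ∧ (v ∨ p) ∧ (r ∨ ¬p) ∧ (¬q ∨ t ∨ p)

Suppose t = True.
Unit clause (¬r) forces r = False.
Unit clause (v) forces v = True.
Unit clause (q) forces q = True.
Unit clause (u) forces u = True.
Unit clause (¬p) forces p = False.
Unit clause (¬s) forces s = False.
All clauses are satisfied.

p: False; q: True; r: False; s: False; t: True; u: True; v: True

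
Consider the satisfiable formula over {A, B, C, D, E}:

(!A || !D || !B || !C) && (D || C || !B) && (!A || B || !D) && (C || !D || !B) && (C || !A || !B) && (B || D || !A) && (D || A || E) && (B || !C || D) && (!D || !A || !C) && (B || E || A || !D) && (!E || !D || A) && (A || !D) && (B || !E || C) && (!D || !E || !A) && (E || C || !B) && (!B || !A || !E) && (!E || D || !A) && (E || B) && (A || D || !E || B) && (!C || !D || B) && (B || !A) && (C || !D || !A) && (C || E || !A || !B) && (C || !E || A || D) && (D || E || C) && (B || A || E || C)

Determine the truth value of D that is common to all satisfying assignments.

Suppose D = true.
(A) alone gives A = true.
(B) alone gives B = true.
(!C) alone gives C = false.
But (C) is also a unit clause — contradiction.
So every satisfying assignment has D = False.

False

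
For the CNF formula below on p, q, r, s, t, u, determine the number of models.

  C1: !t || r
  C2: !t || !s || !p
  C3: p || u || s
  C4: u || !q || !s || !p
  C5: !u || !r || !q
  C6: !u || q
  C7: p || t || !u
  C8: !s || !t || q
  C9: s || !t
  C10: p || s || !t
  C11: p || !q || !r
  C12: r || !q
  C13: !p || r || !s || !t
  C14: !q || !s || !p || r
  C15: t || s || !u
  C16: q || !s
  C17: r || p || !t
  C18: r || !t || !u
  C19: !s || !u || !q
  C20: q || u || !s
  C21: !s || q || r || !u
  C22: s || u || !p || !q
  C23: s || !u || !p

2

There are 2^6 = 64 truth assignments over (p, q, r, s, t, u).
Split on s. With s = true, the clauses containing s are satisfied and !s drops from the rest; 0 of the 2^5 = 32 assignments to the other variables satisfy what remains.
With s = false, by the same count on the reduced clause set, 2 assignments work.
(One model: p=T, q=F, r=F, s=F, t=F, u=F.)
Total: 0 + 2 = 2.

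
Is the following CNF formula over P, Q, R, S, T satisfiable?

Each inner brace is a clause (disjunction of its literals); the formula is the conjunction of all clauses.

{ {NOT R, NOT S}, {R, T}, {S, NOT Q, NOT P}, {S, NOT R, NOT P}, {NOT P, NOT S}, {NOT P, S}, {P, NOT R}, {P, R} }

Unsatisfiable

Branch on R: set R = false.
From the singleton clause (T), T = true.
From the singleton clause (P), P = true.
From the singleton clause (NOT S), S = false.
That conflicts with the unit clause (S).
Backtrack on R: now try R = true.
From the singleton clause (NOT S), S = false.
From the singleton clause (NOT P), P = false.
That conflicts with the unit clause (P).
Either choice for R ends in contradiction.
No assignment satisfies every clause.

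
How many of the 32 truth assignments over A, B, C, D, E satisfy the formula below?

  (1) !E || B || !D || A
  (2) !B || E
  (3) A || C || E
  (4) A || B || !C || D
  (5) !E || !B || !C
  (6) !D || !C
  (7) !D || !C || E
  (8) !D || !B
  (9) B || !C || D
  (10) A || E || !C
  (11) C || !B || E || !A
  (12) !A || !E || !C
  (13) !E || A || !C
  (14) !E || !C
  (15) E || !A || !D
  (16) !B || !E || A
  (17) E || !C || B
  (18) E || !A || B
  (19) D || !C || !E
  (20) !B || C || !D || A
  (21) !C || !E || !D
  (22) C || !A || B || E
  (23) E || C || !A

4

There are 2^5 = 32 truth assignments over (A, B, C, D, E).
Split on A. With A = true, the clauses containing A are satisfied and !A drops from the rest; 3 of the 2^4 = 16 assignments to the other variables satisfy what remains.
With A = false, by the same count on the reduced clause set, 1 assignment works.
(One model: A=F, B=F, C=F, D=F, E=T.)
Total: 3 + 1 = 4.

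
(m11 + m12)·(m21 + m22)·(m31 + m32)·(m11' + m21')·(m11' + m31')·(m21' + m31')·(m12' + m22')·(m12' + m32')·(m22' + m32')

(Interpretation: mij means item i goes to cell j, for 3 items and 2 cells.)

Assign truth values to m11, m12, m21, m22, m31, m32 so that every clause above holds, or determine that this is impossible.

UNSATISFIABLE

Branch on m11: set m11 = 1.
(m21') alone gives m21 = 0.
(m22) alone gives m22 = 1.
(m31') alone gives m31 = 0.
(m32) alone gives m32 = 1.
But (m32') is also a unit clause — contradiction.
Backtrack on m11: now try m11 = 0.
(m12) alone gives m12 = 1.
(m22') alone gives m22 = 0.
(m21) alone gives m21 = 1.
(m31') alone gives m31 = 0.
(m32) alone gives m32 = 1.
But (m32') is also a unit clause — contradiction.
Either choice for m11 ends in contradiction.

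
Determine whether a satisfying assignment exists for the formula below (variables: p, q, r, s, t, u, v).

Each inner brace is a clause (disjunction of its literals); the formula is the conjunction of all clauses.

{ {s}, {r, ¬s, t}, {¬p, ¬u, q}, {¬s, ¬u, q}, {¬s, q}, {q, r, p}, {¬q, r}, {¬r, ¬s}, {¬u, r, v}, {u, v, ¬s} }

(s) alone gives s = True.
(q) alone gives q = True.
(r) alone gives r = True.
But (¬r) is also a unit clause — contradiction.
No assignment satisfies every clause.

No, unsatisfiable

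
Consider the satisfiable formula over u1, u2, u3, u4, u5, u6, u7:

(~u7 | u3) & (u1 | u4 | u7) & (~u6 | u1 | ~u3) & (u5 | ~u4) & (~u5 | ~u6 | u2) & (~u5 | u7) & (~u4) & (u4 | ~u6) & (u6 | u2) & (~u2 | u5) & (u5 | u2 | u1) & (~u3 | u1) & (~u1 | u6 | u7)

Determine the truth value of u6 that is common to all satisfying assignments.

Suppose u6 = 1.
Unit clause (~u4) forces u4 = 0.
That conflicts with the unit clause (u4).
So every satisfying assignment has u6 = False.

False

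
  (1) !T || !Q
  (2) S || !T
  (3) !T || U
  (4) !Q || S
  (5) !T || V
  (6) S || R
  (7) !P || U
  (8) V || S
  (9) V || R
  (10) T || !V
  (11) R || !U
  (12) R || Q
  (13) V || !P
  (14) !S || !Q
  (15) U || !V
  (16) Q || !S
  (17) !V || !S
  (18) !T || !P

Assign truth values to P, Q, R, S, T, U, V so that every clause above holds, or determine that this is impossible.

Branch on T: set T = false.
The clause (!V) is unit, so V = false.
The clause (S) is unit, so S = true.
The clause (R) is unit, so R = true.
The clause (!P) is unit, so P = false.
The clause (!Q) is unit, so Q = false.
Now (Q) is unsatisfied and unit — conflict.
So T must be the other value — set T = true.
The clause (!Q) is unit, so Q = false.
The clause (S) is unit, so S = true.
Now (!S) is unsatisfied and unit — conflict.
Both values of T lead to a conflict.

UNSATISFIABLE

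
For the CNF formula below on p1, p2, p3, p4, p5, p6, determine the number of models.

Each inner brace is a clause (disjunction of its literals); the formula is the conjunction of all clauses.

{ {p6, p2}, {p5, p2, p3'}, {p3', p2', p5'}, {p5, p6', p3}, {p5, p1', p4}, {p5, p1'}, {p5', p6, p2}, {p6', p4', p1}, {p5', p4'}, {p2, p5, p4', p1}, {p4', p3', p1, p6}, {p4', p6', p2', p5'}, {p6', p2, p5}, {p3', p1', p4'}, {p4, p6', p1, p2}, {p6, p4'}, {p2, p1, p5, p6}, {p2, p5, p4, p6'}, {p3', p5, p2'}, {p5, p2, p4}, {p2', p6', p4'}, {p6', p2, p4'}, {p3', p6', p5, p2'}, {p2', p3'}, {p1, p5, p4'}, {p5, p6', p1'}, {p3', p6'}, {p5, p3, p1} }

There are 2^6 = 64 truth assignments over (p1, p2, p3, p4, p5, p6).
Split on p3. With p3 = 1, the clauses containing p3 are satisfied and p3' drops from the rest; 0 of the 2^5 = 32 assignments to the other variables satisfy what remains.
With p3 = 0, by the same count on the reduced clause set, 5 assignments work.
(One model: p1=F, p2=T, p3=F, p4=F, p5=T, p6=F.)
Total: 0 + 5 = 5.

5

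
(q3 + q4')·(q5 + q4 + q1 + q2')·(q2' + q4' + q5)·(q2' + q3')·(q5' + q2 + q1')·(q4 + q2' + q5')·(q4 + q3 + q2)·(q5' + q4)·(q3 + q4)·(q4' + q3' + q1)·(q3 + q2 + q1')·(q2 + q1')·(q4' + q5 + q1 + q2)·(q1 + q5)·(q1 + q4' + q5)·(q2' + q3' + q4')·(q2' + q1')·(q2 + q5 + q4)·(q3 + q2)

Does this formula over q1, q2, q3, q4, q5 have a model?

Try q3 = 1.
Unit clause (q2') forces q2 = 0.
Unit clause (q1') forces q1 = 0.
Unit clause (q4') forces q4 = 0.
Unit clause (q5') forces q5 = 0.
But (q5) is also a unit clause — contradiction.
That branch fails; take q3 = 0 instead.
Unit clause (q4') forces q4 = 0.
But (q4) is also a unit clause — contradiction.
Neither q3 = 1 nor q3 = 0 works.
No assignment satisfies every clause.

No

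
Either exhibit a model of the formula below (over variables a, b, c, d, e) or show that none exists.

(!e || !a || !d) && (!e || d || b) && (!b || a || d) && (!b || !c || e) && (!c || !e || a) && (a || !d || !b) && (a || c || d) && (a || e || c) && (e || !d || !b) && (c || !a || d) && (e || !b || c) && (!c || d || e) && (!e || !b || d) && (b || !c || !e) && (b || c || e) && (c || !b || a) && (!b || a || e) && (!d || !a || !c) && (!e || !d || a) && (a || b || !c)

UNSATISFIABLE

Case e = false:
Case b = false:
(c) alone gives c = true.
(d) alone gives d = true.
(!a) alone gives a = false.
That conflicts with the unit clause (a).
Undo b and try b = true.
(!c) alone gives c = false.
That conflicts with the unit clause (c).
Either choice for b ends in contradiction.
Undo e and try e = true.
Case a = false:
(!c) alone gives c = false.
(d) alone gives d = true.
That conflicts with the unit clause (!d).
Undo a and try a = true.
(!d) alone gives d = false.
(b) alone gives b = true.
That conflicts with the unit clause (!b).
Either choice for a ends in contradiction.
Either choice for e ends in contradiction.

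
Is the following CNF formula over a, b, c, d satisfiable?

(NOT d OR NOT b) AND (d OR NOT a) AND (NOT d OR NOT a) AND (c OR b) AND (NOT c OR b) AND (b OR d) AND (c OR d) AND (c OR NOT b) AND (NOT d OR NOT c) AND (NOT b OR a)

Unsatisfiable

Try d = false.
Unit clause (NOT a) forces a = false.
Unit clause (b) forces b = true.
That conflicts with the unit clause (NOT b).
That branch fails; take d = true instead.
Unit clause (NOT b) forces b = false.
Unit clause (NOT a) forces a = false.
Unit clause (c) forces c = true.
That conflicts with the unit clause (NOT c).
Both values of d lead to a conflict.
No assignment satisfies every clause.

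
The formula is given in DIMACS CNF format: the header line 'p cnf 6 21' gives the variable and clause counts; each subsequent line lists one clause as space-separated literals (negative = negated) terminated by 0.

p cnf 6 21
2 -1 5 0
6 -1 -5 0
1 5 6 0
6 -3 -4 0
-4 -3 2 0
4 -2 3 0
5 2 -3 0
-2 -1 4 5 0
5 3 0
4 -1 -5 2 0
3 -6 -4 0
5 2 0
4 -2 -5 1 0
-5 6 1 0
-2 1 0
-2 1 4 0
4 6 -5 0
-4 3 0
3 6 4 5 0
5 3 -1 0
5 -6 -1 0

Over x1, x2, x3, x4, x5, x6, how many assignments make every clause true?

There are 2^6 = 64 truth assignments over (x1, x2, x3, x4, x5, x6).
Split on x2. With x2 = True, the clauses containing x2 are satisfied and ¬x2 drops from the rest; 2 of the 2^5 = 32 assignments to the other variables satisfy what remains.
With x2 = False, by the same count on the reduced clause set, 2 assignments work.
Total: 2 + 2 = 4.

4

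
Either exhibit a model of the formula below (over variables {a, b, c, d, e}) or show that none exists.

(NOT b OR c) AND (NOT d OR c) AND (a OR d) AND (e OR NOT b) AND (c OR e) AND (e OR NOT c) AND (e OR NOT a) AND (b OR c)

Case b = false:
(c) alone gives c = true.
(e) alone gives e = true.
Case a = true:
No clause remains; d is free.

a=true, b=false, c=true, d=true, e=true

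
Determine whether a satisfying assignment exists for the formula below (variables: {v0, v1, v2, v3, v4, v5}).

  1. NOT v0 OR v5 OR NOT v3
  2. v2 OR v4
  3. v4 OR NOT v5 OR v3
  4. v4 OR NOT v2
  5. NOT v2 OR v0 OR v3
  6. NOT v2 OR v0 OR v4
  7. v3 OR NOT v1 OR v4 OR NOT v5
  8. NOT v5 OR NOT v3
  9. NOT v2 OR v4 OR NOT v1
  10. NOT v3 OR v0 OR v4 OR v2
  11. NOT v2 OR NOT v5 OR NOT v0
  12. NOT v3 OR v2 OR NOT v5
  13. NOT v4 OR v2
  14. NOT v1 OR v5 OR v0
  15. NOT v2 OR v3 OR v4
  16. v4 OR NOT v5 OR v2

Yes

Branch on v2: set v2 = true.
From the singleton clause (v4), v4 = true.
Branch on v0: set v0 = false.
From the singleton clause (v3), v3 = true.
From the singleton clause (NOT v5), v5 = false.
From the singleton clause (NOT v1), v1 = false.
Every clause now holds.
A satisfying assignment: v0=false; v1=false; v2=true; v3=true; v4=true; v5=false.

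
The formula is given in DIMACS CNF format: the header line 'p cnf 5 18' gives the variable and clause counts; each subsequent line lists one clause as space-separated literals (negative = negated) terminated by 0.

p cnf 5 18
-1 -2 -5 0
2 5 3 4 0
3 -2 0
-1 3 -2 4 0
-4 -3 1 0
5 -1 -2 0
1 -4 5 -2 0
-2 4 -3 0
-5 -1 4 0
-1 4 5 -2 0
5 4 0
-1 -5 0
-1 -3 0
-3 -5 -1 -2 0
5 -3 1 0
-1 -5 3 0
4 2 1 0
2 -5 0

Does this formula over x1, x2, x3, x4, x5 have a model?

Satisfiable

Case x3 = False:
From the singleton clause (¬x2), x2 = False.
From the singleton clause (¬x5), x5 = False.
From the singleton clause (x4), x4 = True.
No clause remains; x1 is free.
A satisfying assignment: x1=False, x2=False, x3=False, x4=True, x5=False.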